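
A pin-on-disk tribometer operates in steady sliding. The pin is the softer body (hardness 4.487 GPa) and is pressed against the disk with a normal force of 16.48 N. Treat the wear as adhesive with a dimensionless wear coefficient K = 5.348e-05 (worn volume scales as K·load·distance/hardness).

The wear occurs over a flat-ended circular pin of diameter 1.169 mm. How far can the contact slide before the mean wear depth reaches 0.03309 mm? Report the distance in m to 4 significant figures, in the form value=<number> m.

value=180.8 m

All arithmetic carries full precision; quoted intermediates are rounded; rounded once at the end to four significant digits.
Convert: Hardness H = 4.487 GPa = 4.487e+09 Pa.
Convert: Pin diameter d = 1.169 mm = 0.001169 m. Contact area A = π·d²/4 = π·(0.001169 m)²/4 = 1.073e-06 m².
Convert: Depth limit h_lim = 0.03309 mm = 3.309e-05 m.
As SI base values: W = 16.48 N, H = 4.487e+09 Pa, K = 5.348e-05.
Allowed volume V_lim = h_lim·A = 3.309e-05 · 1.073e-06 = 3.552e-11 m³.
Life L = V_lim·H/(K·W) = 3.552e-11 · 4.487e+09 / (5.348e-05 · 16.48) = 180.8 m.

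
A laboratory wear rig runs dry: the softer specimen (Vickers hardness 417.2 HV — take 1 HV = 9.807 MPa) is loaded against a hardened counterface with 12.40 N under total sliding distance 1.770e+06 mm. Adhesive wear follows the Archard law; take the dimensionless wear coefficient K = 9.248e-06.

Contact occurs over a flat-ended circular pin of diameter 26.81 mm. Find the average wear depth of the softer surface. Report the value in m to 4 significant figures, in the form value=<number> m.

value=8.788e-08 m

Intermediate values appear rounded, and the computation maintains full precision — one last rounding: four significant digits.
Convert: Total distance L = 1.770e+06 mm = 1770 m.
Convert: Hardness H = 417.2 HV × 9.807 MPa/HV = 4091 MPa = 4.091e+09 Pa.
Convert: Pin diameter d = 26.81 mm = 0.02681 m. Contact area A = π·d²/4 = π·(0.02681 m)²/4 = 5.645e-04 m².
Collected in SI base units: W = 12.40 N, H = 4.091e+09 Pa, K = 9.248e-06.
Apply Archard: V = K·W·L/H = 9.248e-06 · 12.40 · 1770 / 4.091e+09 = 4.961e-11 m³.
Average depth h = V/A = 4.961e-11 / 5.645e-04 = 8.788e-08 m.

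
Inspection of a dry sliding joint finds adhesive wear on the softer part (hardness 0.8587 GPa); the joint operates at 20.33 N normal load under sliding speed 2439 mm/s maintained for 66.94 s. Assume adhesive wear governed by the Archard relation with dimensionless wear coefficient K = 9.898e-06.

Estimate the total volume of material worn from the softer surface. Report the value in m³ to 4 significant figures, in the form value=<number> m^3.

value=3.826e-11 m^3

Intermediates are displayed rounded; the computation holds full float precision — rounded just once, at 4 significant digits.
Sliding speed v = 2439 mm/s = 2.439 m/s. Sliding distance L = v·t = 2.439 m/s × 66.94 s = 163.3 m.
Hardness H = 0.8587 GPa = 8.587e+08 Pa.
As SI base values: W = 20.33 N, H = 8.587e+08 Pa, K = 9.898e-06.
By Archard's law, V = K·W·L/H = 9.898e-06 · 20.33 · 163.3 / 8.587e+08 = 3.826e-11 m³.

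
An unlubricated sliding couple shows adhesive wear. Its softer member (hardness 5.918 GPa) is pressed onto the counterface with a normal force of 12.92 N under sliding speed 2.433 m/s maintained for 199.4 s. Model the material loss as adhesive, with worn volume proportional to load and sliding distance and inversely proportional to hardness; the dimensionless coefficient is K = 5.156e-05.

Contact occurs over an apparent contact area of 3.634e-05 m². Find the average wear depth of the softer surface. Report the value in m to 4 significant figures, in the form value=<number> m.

Intermediates are displayed rounded — all working math maintains exact precision; rounded just once: 4 significant figures.
Distance L = v·t = 2.433 m/s × 199.4 s = 485.1 m.
Hardness H = 5.918 GPa = 5.918e+09 Pa.
As SI base values: W = 12.92 N, H = 5.918e+09 Pa, K = 5.156e-05.
Archard relation: V = K·W·L/H = 5.156e-05 · 12.92 · 485.1 / 5.918e+09 = 5.461e-11 m³.
Wear depth h = V/A = 5.461e-11 / 3.634e-05 = 1.503e-06 m.

value=1.503e-06 m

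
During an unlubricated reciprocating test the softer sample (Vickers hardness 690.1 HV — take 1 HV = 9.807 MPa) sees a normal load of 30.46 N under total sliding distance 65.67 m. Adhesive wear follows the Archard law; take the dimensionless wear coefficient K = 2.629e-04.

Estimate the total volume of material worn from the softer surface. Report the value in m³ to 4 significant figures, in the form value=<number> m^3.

value=7.770e-11 m^3

Printed values are rounded. All working math keeps full float precision, and one last rounding: 4 significant figures.
Hardness H = 690.1 HV × 9.807 MPa/HV = 6768 MPa = 6.768e+09 Pa.
Restated in SI base units: W = 30.46 N, H = 6.768e+09 Pa, K = 2.629e-04.
The Archard volume V = K·W·L/H = 2.629e-04 · 30.46 · 65.67 / 6.768e+09 = 7.770e-11 m³.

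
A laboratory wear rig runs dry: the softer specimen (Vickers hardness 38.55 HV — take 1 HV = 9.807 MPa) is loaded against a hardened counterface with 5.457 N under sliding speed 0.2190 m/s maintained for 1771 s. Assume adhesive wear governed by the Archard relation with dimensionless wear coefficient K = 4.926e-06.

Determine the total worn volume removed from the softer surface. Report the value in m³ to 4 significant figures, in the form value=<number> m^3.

The algebra runs at full float precision. Quoted intermediates are rounded — a single final rounding: four significant digits.
Convert: Total distance L = v·t = 0.2190 m/s × 1771 s = 387.8 m.
Convert: Hardness H = 38.55 HV × 9.807 MPa/HV = 378.1 MPa = 3.781e+08 Pa.
Working in SI base units: W = 5.457 N, H = 3.781e+08 Pa, K = 4.926e-06.
Archard volume V = K·W·L/H = 4.926e-06 · 5.457 · 387.8 / 3.781e+08 = 2.758e-11 m³.

value=2.758e-11 m^3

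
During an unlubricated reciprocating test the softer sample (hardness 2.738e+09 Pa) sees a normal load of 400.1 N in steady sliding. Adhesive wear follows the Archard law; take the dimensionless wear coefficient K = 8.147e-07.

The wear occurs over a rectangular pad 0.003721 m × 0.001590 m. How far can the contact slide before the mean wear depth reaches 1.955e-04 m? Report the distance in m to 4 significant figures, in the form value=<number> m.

value=9716 m

All working math carries exact precision — the intermediates are shown rounded; a single final rounding to 4 significant figures.
Contact area A = 0.003721 m × 0.001590 m = 5.916e-06 m².
In SI base units: W = 400.1 N, H = 2.738e+09 Pa, K = 8.147e-07.
Wearable volume V_lim = h_lim·A = 1.955e-04 · 5.916e-06 = 1.157e-09 m³.
So the life L = V_lim·H/(K·W) = 1.157e-09 · 2.738e+09 / (8.147e-07 · 400.1) = 9716 m.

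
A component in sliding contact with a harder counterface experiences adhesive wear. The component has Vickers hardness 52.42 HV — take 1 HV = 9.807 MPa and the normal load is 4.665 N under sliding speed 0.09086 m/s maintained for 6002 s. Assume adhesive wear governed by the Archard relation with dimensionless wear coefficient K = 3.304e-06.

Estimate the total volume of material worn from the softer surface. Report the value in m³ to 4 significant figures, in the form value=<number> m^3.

Intermediate values appear rounded. The computation runs at full precision. Rounded just once: 4 significant digits.
Total distance L = v·t = 0.09086 m/s × 6002 s = 545.3 m.
Hardness H = 52.42 HV × 9.807 MPa/HV = 514.1 MPa = 5.141e+08 Pa.
Restated in SI base units: W = 4.665 N, H = 5.141e+08 Pa, K = 3.304e-06.
Apply Archard: V = K·W·L/H = 3.304e-06 · 4.665 · 545.3 / 5.141e+08 = 1.635e-11 m³.

value=1.635e-11 m^3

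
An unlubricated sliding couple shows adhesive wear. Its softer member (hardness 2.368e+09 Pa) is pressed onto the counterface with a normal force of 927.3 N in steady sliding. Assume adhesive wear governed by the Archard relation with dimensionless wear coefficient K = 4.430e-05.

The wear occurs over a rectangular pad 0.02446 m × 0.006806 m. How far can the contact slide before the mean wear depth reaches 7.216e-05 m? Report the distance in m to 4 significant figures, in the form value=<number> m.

Intermediates are shown rounded, and each operation holds exact precision; one last rounding, at four significant digits.
Contact area A = 0.02446 m × 0.006806 m = 1.665e-04 m².
As SI base values: W = 927.3 N, H = 2.368e+09 Pa, K = 4.430e-05.
Allowed volume V_lim = h_lim·A = 7.216e-05 · 1.665e-04 = 1.201e-08 m³.
Sliding life L = V_lim·H/(K·W) = 1.201e-08 · 2.368e+09 / (4.430e-05 · 927.3) = 692.5 m.

value=692.5 m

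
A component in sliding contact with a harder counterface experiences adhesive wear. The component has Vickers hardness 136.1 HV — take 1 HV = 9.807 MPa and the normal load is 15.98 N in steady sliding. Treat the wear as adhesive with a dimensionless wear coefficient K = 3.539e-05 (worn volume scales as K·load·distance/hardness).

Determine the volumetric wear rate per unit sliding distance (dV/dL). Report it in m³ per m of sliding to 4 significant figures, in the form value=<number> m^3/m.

value=4.237e-13 m^3/m

Quoted intermediates are rounded — all arithmetic carries full float precision. Rounded once at the end, at 4 significant figures.
Convert: Hardness H = 136.1 HV × 9.807 MPa/HV = 1335 MPa = 1.335e+09 Pa.
In SI base units: W = 15.98 N, H = 1.335e+09 Pa, K = 3.539e-05.
Wear rate dV/dL = K·W/H, so: 3.539e-05 · 15.98 / 1.335e+09 = 4.237e-13 m³/m.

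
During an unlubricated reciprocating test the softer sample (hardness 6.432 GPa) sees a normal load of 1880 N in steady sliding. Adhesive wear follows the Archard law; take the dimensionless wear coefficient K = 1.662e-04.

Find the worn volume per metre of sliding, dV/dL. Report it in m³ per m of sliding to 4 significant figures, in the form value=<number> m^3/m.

Intermediate values appear rounded; each operation keeps full precision; one last rounding to 4 significant digits.
Convert: Hardness H = 6.432 GPa = 6.432e+09 Pa.
In SI base units, W = 1880 N, H = 6.432e+09 Pa, K = 1.662e-04.
Wear rate dV/dL = K·W/H, so: 1.662e-04 · 1880 / 6.432e+09 = 4.858e-11 m³/m.

value=4.858e-11 m^3/m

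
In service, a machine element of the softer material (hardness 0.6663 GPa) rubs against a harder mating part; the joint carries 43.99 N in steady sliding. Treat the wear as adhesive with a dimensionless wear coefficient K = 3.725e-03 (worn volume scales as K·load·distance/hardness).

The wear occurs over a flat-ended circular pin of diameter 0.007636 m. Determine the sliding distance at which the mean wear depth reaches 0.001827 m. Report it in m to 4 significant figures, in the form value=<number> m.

value=340.2 m

The computation maintains full precision, and the intermediates are shown rounded. Rounded just once: four significant figures.
Hardness H = 0.6663 GPa = 6.663e+08 Pa.
Contact area A = π·d²/4 = π·(0.007636 m)²/4 = 4.580e-05 m².
Collected in SI base units: W = 43.99 N, H = 6.663e+08 Pa, K = 3.725e-03.
At the depth limit, V_lim = h_lim·A = 0.001827 · 4.580e-05 = 8.367e-08 m³.
Sliding life L = V_lim·H/(K·W) = 8.367e-08 · 6.663e+08 / (3.725e-03 · 43.99) = 340.2 m.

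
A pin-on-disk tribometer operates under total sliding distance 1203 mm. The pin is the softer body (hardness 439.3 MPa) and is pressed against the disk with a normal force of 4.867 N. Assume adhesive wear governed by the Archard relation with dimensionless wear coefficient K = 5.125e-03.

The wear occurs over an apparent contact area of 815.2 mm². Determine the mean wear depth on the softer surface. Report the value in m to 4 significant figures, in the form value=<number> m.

value=8.379e-08 m

Quoted intermediates are rounded. The computation carries full precision. Rounded just once to 4 significant digits.
Convert: Distance L = 1203 mm = 1.203 m.
Convert: Hardness H = 439.3 MPa = 4.393e+08 Pa.
Convert: Contact area A = 815.2 mm² = 8.152e-04 m².
In SI base units: W = 4.867 N, H = 4.393e+08 Pa, K = 5.125e-03.
Archard relation: V = K·W·L/H = 5.125e-03 · 4.867 · 1.203 / 4.393e+08 = 6.831e-11 m³.
Mean wear depth h = V/A = 6.831e-11 / 8.152e-04 = 8.379e-08 m.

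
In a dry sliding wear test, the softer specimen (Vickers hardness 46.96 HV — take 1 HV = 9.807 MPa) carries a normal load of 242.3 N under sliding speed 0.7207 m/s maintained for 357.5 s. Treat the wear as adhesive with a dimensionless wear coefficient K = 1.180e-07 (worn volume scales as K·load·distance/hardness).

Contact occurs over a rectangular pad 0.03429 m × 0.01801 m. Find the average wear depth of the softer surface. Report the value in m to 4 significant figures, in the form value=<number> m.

The computation keeps exact precision. Displayed values are rounded; a lone final rounding, at four significant figures.
The distance L = v·t = 0.7207 m/s × 357.5 s = 257.7 m.
Hardness H = 46.96 HV × 9.807 MPa/HV = 460.5 MPa = 4.605e+08 Pa.
Contact area A = 0.03429 m × 0.01801 m = 6.176e-04 m².
SI base units throughout: W = 242.3 N, H = 4.605e+08 Pa, K = 1.180e-07.
Apply Archard: V = K·W·L/H = 1.180e-07 · 242.3 · 257.7 / 4.605e+08 = 1.600e-11 m³.
Average depth h = V/A = 1.600e-11 / 6.176e-04 = 2.590e-08 m.

value=2.590e-08 m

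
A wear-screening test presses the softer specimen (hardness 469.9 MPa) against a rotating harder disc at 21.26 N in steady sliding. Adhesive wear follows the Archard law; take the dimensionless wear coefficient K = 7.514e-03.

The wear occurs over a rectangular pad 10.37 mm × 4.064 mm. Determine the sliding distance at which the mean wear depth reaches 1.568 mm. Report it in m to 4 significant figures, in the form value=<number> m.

Displayed values are rounded. All arithmetic keeps full float precision — one last rounding to four significant digits.
Hardness H = 469.9 MPa = 4.699e+08 Pa.
Pad sides 10.37 mm × 4.064 mm = 0.01037 m × 0.004064 m. Contact area A = 0.01037 m × 0.004064 m = 4.214e-05 m².
Depth limit h_lim = 1.568 mm = 0.001568 m.
Collected in SI base units: W = 21.26 N, H = 4.699e+08 Pa, K = 7.514e-03.
At the depth limit, V_lim = h_lim·A = 0.001568 · 4.214e-05 = 6.608e-08 m³.
So the life L = V_lim·H/(K·W) = 6.608e-08 · 4.699e+08 / (7.514e-03 · 21.26) = 194.4 m.

value=194.4 m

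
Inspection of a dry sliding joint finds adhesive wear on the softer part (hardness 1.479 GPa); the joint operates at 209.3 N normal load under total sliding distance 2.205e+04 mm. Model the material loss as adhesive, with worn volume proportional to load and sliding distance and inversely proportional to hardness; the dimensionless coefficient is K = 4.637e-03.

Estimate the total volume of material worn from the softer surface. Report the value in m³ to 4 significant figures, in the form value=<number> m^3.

All arithmetic carries full float precision. Printed values are rounded, and one final rounding to four significant figures.
The distance L = 2.205e+04 mm = 22.05 m.
Hardness H = 1.479 GPa = 1.479e+09 Pa.
Working in SI base units: W = 209.3 N, H = 1.479e+09 Pa, K = 4.637e-03.
Wear volume V = K·W·L/H = 4.637e-03 · 209.3 · 22.05 / 1.479e+09 = 1.447e-08 m³.

value=1.447e-08 m^3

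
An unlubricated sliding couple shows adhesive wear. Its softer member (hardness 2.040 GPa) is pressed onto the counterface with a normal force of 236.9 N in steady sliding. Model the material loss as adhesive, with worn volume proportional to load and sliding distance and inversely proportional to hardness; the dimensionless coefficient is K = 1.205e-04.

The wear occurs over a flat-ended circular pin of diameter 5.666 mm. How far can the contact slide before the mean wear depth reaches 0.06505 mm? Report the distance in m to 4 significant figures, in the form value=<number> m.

value=117.2 m

The intermediates are displayed rounded, and each operation carries full precision. Rounded once at the end: 4 significant figures.
Hardness H = 2.040 GPa = 2.040e+09 Pa.
Pin diameter d = 5.666 mm = 0.005666 m. Contact area A = π·d²/4 = π·(0.005666 m)²/4 = 2.521e-05 m².
Depth limit h_lim = 0.06505 mm = 6.505e-05 m.
As SI base values: W = 236.9 N, H = 2.040e+09 Pa, K = 1.205e-04.
At the depth limit, V_lim = h_lim·A = 6.505e-05 · 2.521e-05 = 1.640e-09 m³.
Sliding life L = V_lim·H/(K·W) = 1.640e-09 · 2.040e+09 / (1.205e-04 · 236.9) = 117.2 m.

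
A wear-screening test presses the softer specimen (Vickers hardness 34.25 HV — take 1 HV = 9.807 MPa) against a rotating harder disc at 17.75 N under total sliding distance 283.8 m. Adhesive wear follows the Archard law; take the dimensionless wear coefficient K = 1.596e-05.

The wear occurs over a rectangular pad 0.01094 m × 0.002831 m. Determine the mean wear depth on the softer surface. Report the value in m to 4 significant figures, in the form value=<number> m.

All working math carries full precision. Shown intermediates are rounded — a lone final rounding, at four significant figures.
Convert: Hardness H = 34.25 HV × 9.807 MPa/HV = 335.9 MPa = 3.359e+08 Pa.
Convert: Contact area A = 0.01094 m × 0.002831 m = 3.097e-05 m².
In SI base units, W = 17.75 N, H = 3.359e+08 Pa, K = 1.596e-05.
Archard relation: V = K·W·L/H = 1.596e-05 · 17.75 · 283.8 / 3.359e+08 = 2.394e-10 m³.
Mean depth h = V/A = 2.394e-10 / 3.097e-05 = 7.728e-06 m.

value=7.728e-06 m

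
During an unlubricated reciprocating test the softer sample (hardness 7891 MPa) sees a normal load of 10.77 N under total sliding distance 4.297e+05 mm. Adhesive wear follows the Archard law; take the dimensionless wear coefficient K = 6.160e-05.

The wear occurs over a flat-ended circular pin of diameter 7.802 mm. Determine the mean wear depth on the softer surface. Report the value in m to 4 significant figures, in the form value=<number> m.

Intermediate values are displayed rounded. The computation holds full precision; rounded once at the end, at four significant figures.
Convert: The distance L = 4.297e+05 mm = 429.7 m.
Convert: Hardness H = 7891 MPa = 7.891e+09 Pa.
Convert: Pin diameter d = 7.802 mm = 0.007802 m. Contact area A = π·d²/4 = π·(0.007802 m)²/4 = 4.781e-05 m².
Collected in SI base units: W = 10.77 N, H = 7.891e+09 Pa, K = 6.160e-05.
Worn volume V = K·W·L/H = 6.160e-05 · 10.77 · 429.7 / 7.891e+09 = 3.613e-11 m³.
Wear depth h = V/A = 3.613e-11 / 4.781e-05 = 7.557e-07 m.

value=7.557e-07 m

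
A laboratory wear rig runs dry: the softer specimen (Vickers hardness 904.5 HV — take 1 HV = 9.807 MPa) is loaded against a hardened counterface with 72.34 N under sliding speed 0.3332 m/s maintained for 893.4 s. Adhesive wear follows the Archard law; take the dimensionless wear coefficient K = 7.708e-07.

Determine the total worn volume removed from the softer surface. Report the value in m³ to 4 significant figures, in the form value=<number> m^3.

Shown intermediates are rounded — all working math maintains full precision — rounded just once: 4 significant figures.
Convert: The distance L = v·t = 0.3332 m/s × 893.4 s = 297.7 m.
Convert: Hardness H = 904.5 HV × 9.807 MPa/HV = 8870 MPa = 8.870e+09 Pa.
Collected in SI base units: W = 72.34 N, H = 8.870e+09 Pa, K = 7.708e-07.
Wear volume V = K·W·L/H = 7.708e-07 · 72.34 · 297.7 / 8.870e+09 = 1.871e-12 m³.

value=1.871e-12 m^3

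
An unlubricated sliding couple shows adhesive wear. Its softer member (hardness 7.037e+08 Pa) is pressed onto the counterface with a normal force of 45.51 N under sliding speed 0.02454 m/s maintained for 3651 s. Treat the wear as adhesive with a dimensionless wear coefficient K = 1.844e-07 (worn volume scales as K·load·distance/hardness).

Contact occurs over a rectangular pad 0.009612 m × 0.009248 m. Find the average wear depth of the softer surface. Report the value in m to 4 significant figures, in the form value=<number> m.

Intermediates are printed rounded. Each operation maintains full float precision. Rounded just once, at four significant figures.
Convert: The distance L = v·t = 0.02454 m/s × 3651 s = 89.60 m.
Convert: Contact area A = 0.009612 m × 0.009248 m = 8.889e-05 m².
In SI base units: W = 45.51 N, H = 7.037e+08 Pa, K = 1.844e-07.
Archard volume V = K·W·L/H = 1.844e-07 · 45.51 · 89.60 / 7.037e+08 = 1.068e-12 m³.
Wear depth h = V/A = 1.068e-12 / 8.889e-05 = 1.202e-08 m.

value=1.202e-08 m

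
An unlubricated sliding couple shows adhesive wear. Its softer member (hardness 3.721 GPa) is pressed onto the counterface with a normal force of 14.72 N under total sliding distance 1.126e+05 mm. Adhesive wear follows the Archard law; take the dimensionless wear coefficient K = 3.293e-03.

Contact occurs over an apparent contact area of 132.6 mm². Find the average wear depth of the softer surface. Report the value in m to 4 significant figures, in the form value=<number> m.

value=1.106e-05 m

The intermediates are shown rounded, and all arithmetic holds full float precision — one last rounding: four significant figures.
Path length L = 1.126e+05 mm = 112.6 m.
Hardness H = 3.721 GPa = 3.721e+09 Pa.
Contact area A = 132.6 mm² = 1.326e-04 m².
Working in SI base units: W = 14.72 N, H = 3.721e+09 Pa, K = 3.293e-03.
By Archard's law, V = K·W·L/H = 3.293e-03 · 14.72 · 112.6 / 3.721e+09 = 1.467e-09 m³.
Wear depth h = V/A = 1.467e-09 / 1.326e-04 = 1.106e-05 m.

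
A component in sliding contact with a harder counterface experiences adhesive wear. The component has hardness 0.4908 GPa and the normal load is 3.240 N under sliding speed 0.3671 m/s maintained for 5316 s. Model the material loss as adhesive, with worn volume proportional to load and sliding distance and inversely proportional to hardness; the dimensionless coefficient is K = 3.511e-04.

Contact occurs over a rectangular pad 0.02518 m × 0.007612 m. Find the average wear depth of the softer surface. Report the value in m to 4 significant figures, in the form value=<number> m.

value=2.360e-05 m

Every step maintains exact precision. Intermediate values are printed rounded; rounded just once, at 4 significant figures.
The distance L = v·t = 0.3671 m/s × 5316 s = 1952 m.
Hardness H = 0.4908 GPa = 4.908e+08 Pa.
Contact area A = 0.02518 m × 0.007612 m = 1.917e-04 m².
In SI base units, W = 3.240 N, H = 4.908e+08 Pa, K = 3.511e-04.
Archard relation: V = K·W·L/H = 3.511e-04 · 3.240 · 1952 / 4.908e+08 = 4.523e-09 m³.
Average depth h = V/A = 4.523e-09 / 1.917e-04 = 2.360e-05 m.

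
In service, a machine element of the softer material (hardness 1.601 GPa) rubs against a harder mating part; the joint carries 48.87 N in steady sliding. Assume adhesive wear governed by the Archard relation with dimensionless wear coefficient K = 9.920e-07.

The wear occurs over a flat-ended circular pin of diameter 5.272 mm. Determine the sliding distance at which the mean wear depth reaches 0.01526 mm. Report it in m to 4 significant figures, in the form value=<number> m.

value=1.100e+04 m

The intermediates appear rounded; the algebra maintains full float precision — one final rounding, at 4 significant digits.
Hardness H = 1.601 GPa = 1.601e+09 Pa.
Pin diameter d = 5.272 mm = 0.005272 m. Contact area A = π·d²/4 = π·(0.005272 m)²/4 = 2.183e-05 m².
Depth limit h_lim = 0.01526 mm = 1.526e-05 m.
In SI base units, W = 48.87 N, H = 1.601e+09 Pa, K = 9.920e-07.
Limit volume V_lim = h_lim·A = 1.526e-05 · 2.183e-05 = 3.331e-10 m³.
So the life L = V_lim·H/(K·W) = 3.331e-10 · 1.601e+09 / (9.920e-07 · 48.87) = 1.100e+04 m.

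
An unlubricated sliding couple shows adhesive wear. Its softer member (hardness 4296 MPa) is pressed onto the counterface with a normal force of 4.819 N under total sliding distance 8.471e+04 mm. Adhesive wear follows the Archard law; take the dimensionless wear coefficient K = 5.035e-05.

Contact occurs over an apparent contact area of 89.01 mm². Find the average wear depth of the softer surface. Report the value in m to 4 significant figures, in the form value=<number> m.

value=5.375e-08 m

The algebra runs at full float precision, and intermediates are printed rounded; one last rounding, at 4 significant digits.
Distance covered L = 8.471e+04 mm = 84.71 m.
Hardness H = 4296 MPa = 4.296e+09 Pa.
Contact area A = 89.01 mm² = 8.901e-05 m².
As SI base values: W = 4.819 N, H = 4.296e+09 Pa, K = 5.035e-05.
Archard volume V = K·W·L/H = 5.035e-05 · 4.819 · 84.71 / 4.296e+09 = 4.784e-12 m³.
Wear depth h = V/A = 4.784e-12 / 8.901e-05 = 5.375e-08 m.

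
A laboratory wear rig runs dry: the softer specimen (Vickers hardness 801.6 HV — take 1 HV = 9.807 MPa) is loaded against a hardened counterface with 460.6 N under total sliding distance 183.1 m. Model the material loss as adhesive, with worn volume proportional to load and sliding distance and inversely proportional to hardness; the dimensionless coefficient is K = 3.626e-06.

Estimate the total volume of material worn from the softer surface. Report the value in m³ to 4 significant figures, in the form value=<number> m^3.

value=3.890e-11 m^3

Each operation holds exact precision. The intermediates are displayed rounded — rounded once at the end: 4 significant digits.
Convert: Hardness H = 801.6 HV × 9.807 MPa/HV = 7861 MPa = 7.861e+09 Pa.
Expressed in SI base units: W = 460.6 N, H = 7.861e+09 Pa, K = 3.626e-06.
Archard volume V = K·W·L/H = 3.626e-06 · 460.6 · 183.1 / 7.861e+09 = 3.890e-11 m³.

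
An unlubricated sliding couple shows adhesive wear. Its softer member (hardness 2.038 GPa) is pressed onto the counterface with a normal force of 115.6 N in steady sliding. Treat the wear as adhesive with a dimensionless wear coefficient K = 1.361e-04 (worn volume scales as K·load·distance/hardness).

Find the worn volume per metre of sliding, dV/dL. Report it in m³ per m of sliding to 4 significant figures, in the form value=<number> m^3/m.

Intermediates appear rounded, and all working math maintains full float precision. Rounded once at the end, at four significant digits.
Hardness H = 2.038 GPa = 2.038e+09 Pa.
In SI base units: W = 115.6 N, H = 2.038e+09 Pa, K = 1.361e-04.
Rate of wear dV/dL = K·W/H — distance-free: 1.361e-04 · 115.6 / 2.038e+09 = 7.720e-12 m³/m.

value=7.720e-12 m^3/m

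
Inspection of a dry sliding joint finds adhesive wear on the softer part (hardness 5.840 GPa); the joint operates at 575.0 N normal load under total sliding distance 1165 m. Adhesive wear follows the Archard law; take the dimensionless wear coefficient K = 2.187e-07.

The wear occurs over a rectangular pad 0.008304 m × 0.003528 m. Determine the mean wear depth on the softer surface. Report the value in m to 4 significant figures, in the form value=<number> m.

Intermediates are displayed rounded, and every step maintains full float precision, and rounded once at the end to four significant digits.
Convert: Hardness H = 5.840 GPa = 5.840e+09 Pa.
Convert: Contact area A = 0.008304 m × 0.003528 m = 2.930e-05 m².
Expressed in SI base units: W = 575.0 N, H = 5.840e+09 Pa, K = 2.187e-07.
Archard relation: V = K·W·L/H = 2.187e-07 · 575.0 · 1165 / 5.840e+09 = 2.509e-11 m³.
Depth h = V/A = 2.509e-11 / 2.930e-05 = 8.563e-07 m.

value=8.563e-07 m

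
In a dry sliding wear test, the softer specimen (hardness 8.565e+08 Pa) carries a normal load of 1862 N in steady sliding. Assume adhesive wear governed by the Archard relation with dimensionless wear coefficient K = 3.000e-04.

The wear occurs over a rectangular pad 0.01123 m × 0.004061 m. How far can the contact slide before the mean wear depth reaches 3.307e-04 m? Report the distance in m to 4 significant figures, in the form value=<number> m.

value=23.12 m

Shown intermediates are rounded — all arithmetic carries full precision, and one final rounding: 4 significant digits.
Contact area A = 0.01123 m × 0.004061 m = 4.561e-05 m².
Working in SI base units: W = 1862 N, H = 8.565e+08 Pa, K = 3.000e-04.
Permissible volume V_lim = h_lim·A = 3.307e-04 · 4.561e-05 = 1.508e-08 m³.
Inverting, life L = V_lim·H/(K·W) = 1.508e-08 · 8.565e+08 / (3.000e-04 · 1862) = 23.12 m.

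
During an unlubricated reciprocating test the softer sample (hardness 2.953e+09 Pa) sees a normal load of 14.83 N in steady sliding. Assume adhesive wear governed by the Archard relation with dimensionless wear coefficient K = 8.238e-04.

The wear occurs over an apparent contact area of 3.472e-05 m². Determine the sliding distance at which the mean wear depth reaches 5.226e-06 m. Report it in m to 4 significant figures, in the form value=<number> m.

Every step holds exact precision, and intermediate values are displayed rounded, and rounded just once: four significant figures.
Expressed in SI base units: W = 14.83 N, H = 2.953e+09 Pa, K = 8.238e-04.
Allowed volume V_lim = h_lim·A = 5.226e-06 · 3.472e-05 = 1.814e-10 m³.
Thus life L = V_lim·H/(K·W) = 1.814e-10 · 2.953e+09 / (8.238e-04 · 14.83) = 43.86 m.

value=43.86 m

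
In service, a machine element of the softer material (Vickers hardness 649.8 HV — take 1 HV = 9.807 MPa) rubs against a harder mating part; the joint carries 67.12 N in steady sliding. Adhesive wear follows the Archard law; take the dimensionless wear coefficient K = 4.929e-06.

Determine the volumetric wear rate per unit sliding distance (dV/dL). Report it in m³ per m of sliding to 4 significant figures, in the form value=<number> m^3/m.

value=5.192e-14 m^3/m

Every step maintains exact precision. Printed values are rounded. Rounded once at the end to four significant figures.
Hardness H = 649.8 HV × 9.807 MPa/HV = 6373 MPa = 6.373e+09 Pa.
Working in SI base units: W = 67.12 N, H = 6.373e+09 Pa, K = 4.929e-06.
Rate of wear dV/dL = K·W/H (no L dependence): 4.929e-06 · 67.12 / 6.373e+09 = 5.192e-14 m³/m.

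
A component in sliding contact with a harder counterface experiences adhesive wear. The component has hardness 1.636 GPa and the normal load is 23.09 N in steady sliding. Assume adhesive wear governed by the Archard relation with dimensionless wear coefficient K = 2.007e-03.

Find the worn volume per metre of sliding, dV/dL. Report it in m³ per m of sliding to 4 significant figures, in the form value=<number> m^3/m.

value=2.833e-11 m^3/m

The intermediates are shown rounded, and all arithmetic maintains full precision, and rounded once at the end: four significant figures.
Convert: Hardness H = 1.636 GPa = 1.636e+09 Pa.
Restated in SI base units: W = 23.09 N, H = 1.636e+09 Pa, K = 2.007e-03.
Volumetric rate dV/dL = K·W/H: 2.007e-03 · 23.09 / 1.636e+09 = 2.833e-11 m³/m.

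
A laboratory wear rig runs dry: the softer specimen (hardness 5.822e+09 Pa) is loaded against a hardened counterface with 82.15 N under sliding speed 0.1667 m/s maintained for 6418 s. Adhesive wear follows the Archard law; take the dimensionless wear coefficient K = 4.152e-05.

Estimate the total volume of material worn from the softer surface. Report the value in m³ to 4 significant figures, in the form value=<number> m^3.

The algebra carries exact precision — the intermediates are displayed rounded, and one last rounding: 4 significant figures.
Convert: Path length L = v·t = 0.1667 m/s × 6418 s = 1070 m.
In SI base units, W = 82.15 N, H = 5.822e+09 Pa, K = 4.152e-05.
Archard volume V = K·W·L/H = 4.152e-05 · 82.15 · 1070 / 5.822e+09 = 6.268e-10 m³.

value=6.268e-10 m^3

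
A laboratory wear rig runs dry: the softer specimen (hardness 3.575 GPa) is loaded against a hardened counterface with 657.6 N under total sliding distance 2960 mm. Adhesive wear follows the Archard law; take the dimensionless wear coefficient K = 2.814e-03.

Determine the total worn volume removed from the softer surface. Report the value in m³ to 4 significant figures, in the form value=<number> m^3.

value=1.532e-09 m^3

Intermediates are printed rounded, and all working math holds exact precision. Rounded once at the end: four significant figures.
Convert: The distance L = 2960 mm = 2.960 m.
Convert: Hardness H = 3.575 GPa = 3.575e+09 Pa.
In SI base units: W = 657.6 N, H = 3.575e+09 Pa, K = 2.814e-03.
Wear volume V = K·W·L/H = 2.814e-03 · 657.6 · 2.960 / 3.575e+09 = 1.532e-09 m³.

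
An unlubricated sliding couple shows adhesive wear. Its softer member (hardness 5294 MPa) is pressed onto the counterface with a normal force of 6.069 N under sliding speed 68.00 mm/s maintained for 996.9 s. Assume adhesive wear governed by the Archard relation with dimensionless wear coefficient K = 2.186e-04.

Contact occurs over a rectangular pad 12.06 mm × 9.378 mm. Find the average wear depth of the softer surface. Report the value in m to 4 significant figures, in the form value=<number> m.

All arithmetic runs at exact precision, and displayed values are rounded. Rounded just once: four significant figures.
Sliding speed v = 68.00 mm/s = 0.06800 m/s. The distance L = v·t = 0.06800 m/s × 996.9 s = 67.79 m.
Hardness H = 5294 MPa = 5.294e+09 Pa.
Pad sides 12.06 mm × 9.378 mm = 0.01206 m × 0.009378 m. Contact area A = 0.01206 m × 0.009378 m = 1.131e-04 m².
Expressed in SI base units: W = 6.069 N, H = 5.294e+09 Pa, K = 2.186e-04.
Worn volume V = K·W·L/H = 2.186e-04 · 6.069 · 67.79 / 5.294e+09 = 1.699e-11 m³.
Depth of wear h = V/A = 1.699e-11 / 1.131e-04 = 1.502e-07 m.

value=1.502e-07 m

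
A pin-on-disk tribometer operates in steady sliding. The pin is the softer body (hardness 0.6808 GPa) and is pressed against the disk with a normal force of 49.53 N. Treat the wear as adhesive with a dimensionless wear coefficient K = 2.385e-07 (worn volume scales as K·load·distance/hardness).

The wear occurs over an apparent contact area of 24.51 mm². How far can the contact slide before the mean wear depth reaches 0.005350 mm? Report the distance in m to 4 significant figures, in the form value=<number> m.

value=7557 m

All working math holds full precision. Displayed values are rounded — a single final rounding, at four significant digits.
Hardness H = 0.6808 GPa = 6.808e+08 Pa.
Contact area A = 24.51 mm² = 2.451e-05 m².
Depth limit h_lim = 0.005350 mm = 5.350e-06 m.
Working in SI base units: W = 49.53 N, H = 6.808e+08 Pa, K = 2.385e-07.
Permissible volume V_lim = h_lim·A = 5.350e-06 · 2.451e-05 = 1.311e-10 m³.
Sliding life L = V_lim·H/(K·W) = 1.311e-10 · 6.808e+08 / (2.385e-07 · 49.53) = 7557 m.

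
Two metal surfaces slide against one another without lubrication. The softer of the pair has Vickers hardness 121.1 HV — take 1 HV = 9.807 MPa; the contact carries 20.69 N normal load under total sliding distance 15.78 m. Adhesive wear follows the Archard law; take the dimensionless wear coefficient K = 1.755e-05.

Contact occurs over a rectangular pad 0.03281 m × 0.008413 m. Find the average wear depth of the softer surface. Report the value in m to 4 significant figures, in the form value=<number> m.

value=1.748e-08 m

Shown intermediates are rounded. Each operation holds full float precision; one last rounding: 4 significant figures.
Hardness H = 121.1 HV × 9.807 MPa/HV = 1188 MPa = 1.188e+09 Pa.
Contact area A = 0.03281 m × 0.008413 m = 2.760e-04 m².
SI base units throughout: W = 20.69 N, H = 1.188e+09 Pa, K = 1.755e-05.
Archard relation: V = K·W·L/H = 1.755e-05 · 20.69 · 15.78 / 1.188e+09 = 4.825e-12 m³.
Depth h = V/A = 4.825e-12 / 2.760e-04 = 1.748e-08 m.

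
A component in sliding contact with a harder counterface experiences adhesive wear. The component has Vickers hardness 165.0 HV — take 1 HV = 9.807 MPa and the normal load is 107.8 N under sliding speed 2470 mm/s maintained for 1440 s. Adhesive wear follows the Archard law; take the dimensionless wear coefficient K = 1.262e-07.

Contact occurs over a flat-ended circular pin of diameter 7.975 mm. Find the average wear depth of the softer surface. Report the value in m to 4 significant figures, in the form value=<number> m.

value=5.986e-07 m

Each operation maintains exact precision — intermediate values are shown rounded, and one last rounding, at 4 significant figures.
Convert: Sliding speed v = 2470 mm/s = 2.470 m/s. Distance L = v·t = 2.470 m/s × 1440 s = 3557 m.
Convert: Hardness H = 165.0 HV × 9.807 MPa/HV = 1618 MPa = 1.618e+09 Pa.
Convert: Pin diameter d = 7.975 mm = 0.007975 m. Contact area A = π·d²/4 = π·(0.007975 m)²/4 = 4.995e-05 m².
Expressed in SI base units: W = 107.8 N, H = 1.618e+09 Pa, K = 1.262e-07.
Apply Archard: V = K·W·L/H = 1.262e-07 · 107.8 · 3557 / 1.618e+09 = 2.990e-11 m³.
Wear depth h = V/A = 2.990e-11 / 4.995e-05 = 5.986e-07 m.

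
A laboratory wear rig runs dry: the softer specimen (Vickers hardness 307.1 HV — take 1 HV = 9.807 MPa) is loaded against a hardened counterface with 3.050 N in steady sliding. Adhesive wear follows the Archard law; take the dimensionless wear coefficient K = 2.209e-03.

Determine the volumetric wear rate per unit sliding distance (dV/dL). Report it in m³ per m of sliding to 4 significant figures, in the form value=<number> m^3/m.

value=2.237e-12 m^3/m

Intermediates are displayed rounded; the algebra carries full precision; one final rounding: four significant figures.
Hardness H = 307.1 HV × 9.807 MPa/HV = 3012 MPa = 3.012e+09 Pa.
Working in SI base units: W = 3.050 N, H = 3.012e+09 Pa, K = 2.209e-03.
Wear rate dV/dL = K·W/H (independent of L): 2.209e-03 · 3.050 / 3.012e+09 = 2.237e-12 m³/m.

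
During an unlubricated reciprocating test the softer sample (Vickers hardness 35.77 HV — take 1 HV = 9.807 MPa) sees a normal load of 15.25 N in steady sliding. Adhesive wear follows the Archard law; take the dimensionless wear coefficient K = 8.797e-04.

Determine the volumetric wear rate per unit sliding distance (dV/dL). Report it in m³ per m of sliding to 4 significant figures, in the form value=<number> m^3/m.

value=3.824e-11 m^3/m

All working math keeps full float precision, and intermediate values are shown rounded; one final rounding, at 4 significant figures.
Hardness H = 35.77 HV × 9.807 MPa/HV = 350.8 MPa = 3.508e+08 Pa.
In SI base units: W = 15.25 N, H = 3.508e+08 Pa, K = 8.797e-04.
Sliding wear rate dV/dL = K·W/H — distance-free: 8.797e-04 · 15.25 / 3.508e+08 = 3.824e-11 m³/m.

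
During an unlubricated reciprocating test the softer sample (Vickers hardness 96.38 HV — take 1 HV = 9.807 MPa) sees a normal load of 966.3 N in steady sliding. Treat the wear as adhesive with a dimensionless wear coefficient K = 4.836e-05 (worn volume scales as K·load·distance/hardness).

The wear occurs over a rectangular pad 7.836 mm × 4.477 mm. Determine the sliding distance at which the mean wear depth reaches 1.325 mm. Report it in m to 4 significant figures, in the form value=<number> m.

All arithmetic keeps exact precision; displayed values are rounded; rounded just once, at four significant digits.
Hardness H = 96.38 HV × 9.807 MPa/HV = 945.2 MPa = 9.452e+08 Pa.
Pad sides 7.836 mm × 4.477 mm = 0.007836 m × 0.004477 m. Contact area A = 0.007836 m × 0.004477 m = 3.508e-05 m².
Depth limit h_lim = 1.325 mm = 0.001325 m.
Collected in SI base units: W = 966.3 N, H = 9.452e+08 Pa, K = 4.836e-05.
Volume at the limit: V_lim = h_lim·A = 0.001325 · 3.508e-05 = 4.648e-08 m³.
So the life L = V_lim·H/(K·W) = 4.648e-08 · 9.452e+08 / (4.836e-05 · 966.3) = 940.2 m.

value=940.2 m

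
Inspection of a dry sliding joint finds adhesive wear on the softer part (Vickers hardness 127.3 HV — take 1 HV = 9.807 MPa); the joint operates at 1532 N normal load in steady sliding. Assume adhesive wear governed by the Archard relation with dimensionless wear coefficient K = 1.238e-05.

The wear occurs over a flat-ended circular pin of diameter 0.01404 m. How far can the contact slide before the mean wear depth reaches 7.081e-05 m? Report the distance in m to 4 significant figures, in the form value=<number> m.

value=721.6 m

The intermediates appear rounded — all working math runs at full float precision, and a single final rounding: four significant digits.
Convert: Hardness H = 127.3 HV × 9.807 MPa/HV = 1248 MPa = 1.248e+09 Pa.
Convert: Contact area A = π·d²/4 = π·(0.01404 m)²/4 = 1.548e-04 m².
Restated in SI base units: W = 1532 N, H = 1.248e+09 Pa, K = 1.238e-05.
At the depth limit, V_lim = h_lim·A = 7.081e-05 · 1.548e-04 = 1.096e-08 m³.
Life L = V_lim·H/(K·W) = 1.096e-08 · 1.248e+09 / (1.238e-05 · 1532) = 721.6 m.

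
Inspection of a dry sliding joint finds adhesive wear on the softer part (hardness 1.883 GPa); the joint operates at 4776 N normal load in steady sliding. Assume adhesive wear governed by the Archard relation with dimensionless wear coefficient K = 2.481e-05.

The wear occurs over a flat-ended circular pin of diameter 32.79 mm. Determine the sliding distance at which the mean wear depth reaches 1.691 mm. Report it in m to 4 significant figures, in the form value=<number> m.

Intermediates are shown rounded. The computation keeps full precision — a lone final rounding to 4 significant figures.
Hardness H = 1.883 GPa = 1.883e+09 Pa.
Pin diameter d = 32.79 mm = 0.03279 m. Contact area A = π·d²/4 = π·(0.03279 m)²/4 = 8.444e-04 m².
Depth limit h_lim = 1.691 mm = 0.001691 m.
In SI base units, W = 4776 N, H = 1.883e+09 Pa, K = 2.481e-05.
Volume at the limit: V_lim = h_lim·A = 0.001691 · 8.444e-04 = 1.428e-06 m³.
Sliding life L = V_lim·H/(K·W) = 1.428e-06 · 1.883e+09 / (2.481e-05 · 4776) = 2.269e+04 m.

value=2.269e+04 m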